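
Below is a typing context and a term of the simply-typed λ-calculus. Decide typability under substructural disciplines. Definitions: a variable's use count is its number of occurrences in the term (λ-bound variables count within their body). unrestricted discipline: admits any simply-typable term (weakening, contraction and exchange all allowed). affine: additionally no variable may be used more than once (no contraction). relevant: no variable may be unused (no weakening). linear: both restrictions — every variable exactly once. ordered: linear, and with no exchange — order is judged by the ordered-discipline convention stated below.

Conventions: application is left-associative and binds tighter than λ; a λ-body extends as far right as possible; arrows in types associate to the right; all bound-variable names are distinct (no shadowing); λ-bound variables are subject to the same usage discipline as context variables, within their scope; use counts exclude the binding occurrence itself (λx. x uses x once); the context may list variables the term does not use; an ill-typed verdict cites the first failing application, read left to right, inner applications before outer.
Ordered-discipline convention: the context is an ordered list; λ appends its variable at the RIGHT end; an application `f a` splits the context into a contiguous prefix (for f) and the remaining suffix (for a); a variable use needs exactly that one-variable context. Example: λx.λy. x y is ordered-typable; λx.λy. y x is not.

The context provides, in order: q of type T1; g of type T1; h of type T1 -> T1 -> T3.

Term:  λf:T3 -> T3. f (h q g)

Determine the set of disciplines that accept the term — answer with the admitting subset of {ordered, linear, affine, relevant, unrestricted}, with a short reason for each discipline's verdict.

accepted by: linear, affine, relevant, unrestricted
use counts: q ×1; g ×1; h ×1; f [bound] ×1
uses in reading order: f, h, q, g
typing: well-typed — term : (T3 -> T3) -> T3
ordered: ✗, needs exchange: uses follow f, h, q, g
linear: ✓, single use per variable (q, g, h, f)
affine: ✓, no duplicate uses among q, g, h, f
relevant: ✓, q, g, h, f: all used, weakening unneeded
unrestricted: ✓, typability at (T3 -> T3) -> T3 is all that's needed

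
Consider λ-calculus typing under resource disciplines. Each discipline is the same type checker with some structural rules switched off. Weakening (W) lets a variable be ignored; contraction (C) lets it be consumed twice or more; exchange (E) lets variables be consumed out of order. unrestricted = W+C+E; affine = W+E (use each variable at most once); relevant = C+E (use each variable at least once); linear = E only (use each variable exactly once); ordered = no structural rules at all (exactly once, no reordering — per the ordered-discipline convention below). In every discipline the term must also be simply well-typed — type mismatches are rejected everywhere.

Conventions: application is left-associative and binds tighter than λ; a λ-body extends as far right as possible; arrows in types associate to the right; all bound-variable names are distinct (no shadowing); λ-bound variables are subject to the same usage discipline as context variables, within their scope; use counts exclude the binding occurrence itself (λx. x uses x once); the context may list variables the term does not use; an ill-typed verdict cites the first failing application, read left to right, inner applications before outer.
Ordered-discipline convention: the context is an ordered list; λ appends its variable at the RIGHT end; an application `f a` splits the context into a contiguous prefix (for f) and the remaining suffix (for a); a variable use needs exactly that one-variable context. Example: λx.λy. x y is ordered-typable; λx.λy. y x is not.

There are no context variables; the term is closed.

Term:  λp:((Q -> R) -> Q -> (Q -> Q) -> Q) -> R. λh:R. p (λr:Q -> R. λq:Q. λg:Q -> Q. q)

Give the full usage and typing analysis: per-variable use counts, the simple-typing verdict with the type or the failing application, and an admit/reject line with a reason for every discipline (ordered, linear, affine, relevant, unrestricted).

use counts: p [bound]: 1; h [bound]: 0; r [bound]: 0; q [bound]: 1; g [bound]: 0
left-to-right use order: p, q
typing: well-typed — term : (((Q -> R) -> Q -> (Q -> Q) -> Q) -> R) -> R -> R
ordered ✗ (unused: h, r, g — weakening required)
linear ✗ (unused: h, r, g — weakening required)
affine ✓ (p, h, r, q, g: no repeats, contraction unneeded)
relevant ✗ (unused: h, r, g — weakening required)
unrestricted ✓ (typability at (((Q -> R) -> Q -> (Q -> Q) -> Q) -> R) -> R -> R is all that's needed)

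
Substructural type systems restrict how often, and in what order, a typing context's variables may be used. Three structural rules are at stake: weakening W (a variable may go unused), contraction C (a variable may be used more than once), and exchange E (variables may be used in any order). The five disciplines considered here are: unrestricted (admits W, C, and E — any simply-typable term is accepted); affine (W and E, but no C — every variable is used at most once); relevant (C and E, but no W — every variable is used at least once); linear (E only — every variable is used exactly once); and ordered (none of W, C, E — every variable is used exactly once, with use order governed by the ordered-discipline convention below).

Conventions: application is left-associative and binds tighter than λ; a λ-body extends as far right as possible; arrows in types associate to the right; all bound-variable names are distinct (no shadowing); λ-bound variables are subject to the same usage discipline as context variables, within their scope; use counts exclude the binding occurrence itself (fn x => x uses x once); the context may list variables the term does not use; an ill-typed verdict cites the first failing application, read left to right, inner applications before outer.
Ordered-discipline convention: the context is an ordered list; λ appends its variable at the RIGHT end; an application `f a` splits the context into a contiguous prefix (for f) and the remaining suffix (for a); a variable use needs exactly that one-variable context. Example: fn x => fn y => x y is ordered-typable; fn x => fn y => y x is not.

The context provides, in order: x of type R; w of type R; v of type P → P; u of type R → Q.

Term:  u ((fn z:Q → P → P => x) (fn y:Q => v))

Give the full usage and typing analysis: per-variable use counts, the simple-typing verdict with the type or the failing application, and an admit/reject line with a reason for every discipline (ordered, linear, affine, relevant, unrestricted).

counts: x: 1, w: 0, v: 1, u: 1, z (λ-bound): 0, y (λ-bound): 0
use order (left to right): u, x, v
typing: the term checks, with type Q
ordered: ✗ — unused: w, z, y — weakening required
linear: ✗ — unused: w, z, y — weakening required
affine: ✓ — none of x, w, v, u, z, y used more than once
relevant: ✗ — unused: w, z, y — weakening required
unrestricted: ✓ — simply typable at Q; W, C, E all held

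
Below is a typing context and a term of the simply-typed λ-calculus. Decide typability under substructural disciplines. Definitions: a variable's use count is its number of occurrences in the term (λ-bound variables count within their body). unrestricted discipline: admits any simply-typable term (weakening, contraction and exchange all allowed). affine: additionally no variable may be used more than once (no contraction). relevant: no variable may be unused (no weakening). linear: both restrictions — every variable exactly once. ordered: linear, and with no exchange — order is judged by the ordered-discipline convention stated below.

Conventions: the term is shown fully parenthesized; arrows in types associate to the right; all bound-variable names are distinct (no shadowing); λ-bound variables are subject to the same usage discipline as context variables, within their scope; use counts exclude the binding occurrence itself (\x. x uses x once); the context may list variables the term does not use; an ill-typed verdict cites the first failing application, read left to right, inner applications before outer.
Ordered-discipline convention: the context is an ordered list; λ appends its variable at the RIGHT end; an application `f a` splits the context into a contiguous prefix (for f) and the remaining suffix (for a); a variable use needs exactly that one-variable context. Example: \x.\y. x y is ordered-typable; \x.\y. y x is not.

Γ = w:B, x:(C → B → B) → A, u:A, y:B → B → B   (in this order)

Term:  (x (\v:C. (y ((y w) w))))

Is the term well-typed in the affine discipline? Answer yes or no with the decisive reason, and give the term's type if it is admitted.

no — needs contraction — w ×2, y ×2
usage: w: 2, x: 1, u: 0, y: 2, v (bound): 0
order of uses: x, y, y, w, w
typing: well-typed at A
summary: ordered ✗, linear ✗, affine ✗, relevant ✗, unrestricted ✓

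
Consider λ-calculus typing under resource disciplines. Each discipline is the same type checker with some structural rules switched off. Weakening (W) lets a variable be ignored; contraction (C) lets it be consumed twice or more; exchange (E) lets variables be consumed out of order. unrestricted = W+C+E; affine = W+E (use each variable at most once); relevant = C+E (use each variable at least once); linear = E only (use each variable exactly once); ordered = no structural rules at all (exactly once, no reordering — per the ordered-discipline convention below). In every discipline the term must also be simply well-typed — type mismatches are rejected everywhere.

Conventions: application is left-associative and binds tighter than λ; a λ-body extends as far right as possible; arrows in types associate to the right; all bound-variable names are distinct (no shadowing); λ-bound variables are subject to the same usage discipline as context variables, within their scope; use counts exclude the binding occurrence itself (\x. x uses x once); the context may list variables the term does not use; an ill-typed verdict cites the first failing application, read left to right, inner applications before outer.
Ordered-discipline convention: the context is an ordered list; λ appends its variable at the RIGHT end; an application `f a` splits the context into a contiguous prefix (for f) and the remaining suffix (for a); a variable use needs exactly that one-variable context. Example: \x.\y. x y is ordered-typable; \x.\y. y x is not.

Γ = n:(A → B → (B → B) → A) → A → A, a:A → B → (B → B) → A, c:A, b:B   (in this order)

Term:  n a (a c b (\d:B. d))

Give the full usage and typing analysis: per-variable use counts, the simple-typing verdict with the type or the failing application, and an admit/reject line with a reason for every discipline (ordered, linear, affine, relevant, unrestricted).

variable uses: n=1; a=2; c=1; b=1; d (λ-bound)=1
order of uses: n, a, a, c, b, d
typing: well-typed — term : A
ordered: ✗, needs contraction — a ×2
linear: ✗, needs contraction — a ×2
affine: ✗, needs contraction — a ×2
relevant: ✓, every one of n, a, c, b, d appears
unrestricted: ✓, simply typable at A; W, C, E all held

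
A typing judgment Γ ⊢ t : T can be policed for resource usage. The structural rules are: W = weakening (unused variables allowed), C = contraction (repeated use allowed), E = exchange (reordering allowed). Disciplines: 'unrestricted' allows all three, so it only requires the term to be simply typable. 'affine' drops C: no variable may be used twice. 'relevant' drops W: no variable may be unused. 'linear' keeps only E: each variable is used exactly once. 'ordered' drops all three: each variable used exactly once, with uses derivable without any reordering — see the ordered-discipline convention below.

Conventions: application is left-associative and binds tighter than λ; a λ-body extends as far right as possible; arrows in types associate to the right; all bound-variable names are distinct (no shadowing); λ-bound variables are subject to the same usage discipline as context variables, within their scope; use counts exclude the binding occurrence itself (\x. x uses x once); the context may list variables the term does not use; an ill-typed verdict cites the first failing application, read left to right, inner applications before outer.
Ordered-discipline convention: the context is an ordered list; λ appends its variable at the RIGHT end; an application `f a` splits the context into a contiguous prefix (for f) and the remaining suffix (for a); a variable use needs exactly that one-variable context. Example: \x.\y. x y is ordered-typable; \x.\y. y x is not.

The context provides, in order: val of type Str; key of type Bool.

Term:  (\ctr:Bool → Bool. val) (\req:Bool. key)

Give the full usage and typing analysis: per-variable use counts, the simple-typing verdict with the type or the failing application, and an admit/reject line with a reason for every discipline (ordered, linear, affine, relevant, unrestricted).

counts: val=1, key=1, ctr [bound]=0, req [bound]=0
order of uses: val, key
typing: well-typed — term : Str
ordered ✗ (unused: ctr, req — weakening required)
linear ✗ (unused: ctr, req — weakening required)
affine ✓ (val, key, ctr, req: no repeats, contraction unneeded)
relevant ✗ (unused: ctr, req — weakening required)
unrestricted ✓ (type-checks (Str) and nothing is barred)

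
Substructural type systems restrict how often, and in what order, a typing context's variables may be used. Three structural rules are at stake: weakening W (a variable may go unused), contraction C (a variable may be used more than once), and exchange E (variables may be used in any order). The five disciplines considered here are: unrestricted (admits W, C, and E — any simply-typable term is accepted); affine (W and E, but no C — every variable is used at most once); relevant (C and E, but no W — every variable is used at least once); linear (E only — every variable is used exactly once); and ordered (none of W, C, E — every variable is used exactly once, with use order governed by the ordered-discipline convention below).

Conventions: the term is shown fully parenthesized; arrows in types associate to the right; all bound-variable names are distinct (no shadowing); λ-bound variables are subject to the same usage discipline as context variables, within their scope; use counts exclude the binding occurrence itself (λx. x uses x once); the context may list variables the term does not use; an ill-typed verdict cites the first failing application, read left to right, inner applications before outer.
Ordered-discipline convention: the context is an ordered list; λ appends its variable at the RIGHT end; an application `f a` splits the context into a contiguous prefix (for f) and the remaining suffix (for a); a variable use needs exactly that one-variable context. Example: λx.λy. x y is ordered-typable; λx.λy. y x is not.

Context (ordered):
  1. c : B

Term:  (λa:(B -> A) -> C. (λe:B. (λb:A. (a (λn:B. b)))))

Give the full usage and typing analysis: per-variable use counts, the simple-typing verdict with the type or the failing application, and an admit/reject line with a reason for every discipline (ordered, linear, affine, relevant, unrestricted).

counts: c: 0×; a (λ-bound): 1×; e (λ-bound): 0×; b (λ-bound): 1×; n (λ-bound): 0×
use order (left to right): a, b
typing: well-typed — term : ((B -> A) -> C) -> B -> A -> C
ordered: ✗, c, e, n left unused
linear: ✗, c, e, n left unused
affine: ✓, none of c, a, e, b, n used more than once
relevant: ✗, c, e, n left unused
unrestricted: ✓, well-typed at ((B -> A) -> C) -> B -> A -> C; no restrictions here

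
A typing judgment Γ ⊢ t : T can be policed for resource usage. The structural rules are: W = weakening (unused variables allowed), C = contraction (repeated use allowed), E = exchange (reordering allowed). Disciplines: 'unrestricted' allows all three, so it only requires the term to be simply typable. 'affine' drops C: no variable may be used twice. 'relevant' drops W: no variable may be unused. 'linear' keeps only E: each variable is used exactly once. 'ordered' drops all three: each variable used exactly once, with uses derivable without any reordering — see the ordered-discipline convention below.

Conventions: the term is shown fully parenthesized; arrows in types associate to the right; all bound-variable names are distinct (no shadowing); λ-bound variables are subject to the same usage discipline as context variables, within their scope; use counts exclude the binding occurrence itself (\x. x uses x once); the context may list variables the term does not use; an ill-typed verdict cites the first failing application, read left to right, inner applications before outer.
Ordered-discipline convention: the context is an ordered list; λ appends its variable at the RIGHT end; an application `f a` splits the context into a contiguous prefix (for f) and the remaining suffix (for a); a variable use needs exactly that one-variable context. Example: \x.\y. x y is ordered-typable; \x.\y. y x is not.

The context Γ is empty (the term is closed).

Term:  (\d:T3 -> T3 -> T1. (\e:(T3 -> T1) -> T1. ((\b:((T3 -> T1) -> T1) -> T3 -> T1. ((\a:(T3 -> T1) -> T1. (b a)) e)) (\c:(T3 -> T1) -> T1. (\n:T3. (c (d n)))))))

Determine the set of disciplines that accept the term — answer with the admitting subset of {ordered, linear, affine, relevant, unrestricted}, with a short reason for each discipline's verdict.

admitted in: linear, affine, relevant, unrestricted
usage: d (λ-bound) ×1, e (λ-bound) ×1, b (λ-bound) ×1, a (λ-bound) ×1, c (λ-bound) ×1, n (λ-bound) ×1
left-to-right use order: b, a, e, c, d, n
typing: the term checks, with type (T3 -> T3 -> T1) -> ((T3 -> T1) -> T1) -> T3 -> T1
ordered: ✗, no contiguous prefix/suffix split fits b, a, e, c, d, n
linear: ✓, single use per variable (d, e, b, a, c, n)
affine: ✓, d, e, b, a, c, n: no repeats, contraction unneeded
relevant: ✓, d, e, b, a, c, n: all used, weakening unneeded
unrestricted: ✓, typability at (T3 -> T3 -> T1) -> ((T3 -> T1) -> T1) -> T3 -> T1 is all that's needed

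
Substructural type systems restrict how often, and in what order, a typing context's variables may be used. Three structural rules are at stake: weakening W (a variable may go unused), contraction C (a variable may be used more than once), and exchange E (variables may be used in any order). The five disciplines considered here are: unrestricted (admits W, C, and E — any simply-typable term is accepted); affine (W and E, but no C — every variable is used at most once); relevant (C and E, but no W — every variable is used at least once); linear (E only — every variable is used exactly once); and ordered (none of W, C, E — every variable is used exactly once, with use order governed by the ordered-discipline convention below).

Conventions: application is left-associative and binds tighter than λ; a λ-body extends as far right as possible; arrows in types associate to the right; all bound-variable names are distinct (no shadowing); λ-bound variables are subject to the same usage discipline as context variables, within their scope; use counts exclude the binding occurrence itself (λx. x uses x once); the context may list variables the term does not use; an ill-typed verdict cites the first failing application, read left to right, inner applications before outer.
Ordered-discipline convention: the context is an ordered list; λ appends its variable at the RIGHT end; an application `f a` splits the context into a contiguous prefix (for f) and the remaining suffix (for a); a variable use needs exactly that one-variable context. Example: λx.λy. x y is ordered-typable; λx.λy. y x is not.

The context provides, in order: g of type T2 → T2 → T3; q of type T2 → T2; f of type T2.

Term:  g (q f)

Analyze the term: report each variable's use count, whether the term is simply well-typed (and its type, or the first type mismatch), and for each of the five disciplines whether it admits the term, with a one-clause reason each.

counts: g: 1×; q: 1×; f: 1×
left-to-right use order: g, q, f
typing: well-typed — term : T2 → T3
ordered ✓ (g, q, f: once each, no exchange needed)
linear ✓ (each of g, q, f used exactly once)
affine ✓ (none of g, q, f used more than once)
relevant ✓ (every one of g, q, f appears)
unrestricted ✓ (type-checks (T2 → T3) and nothing is barred)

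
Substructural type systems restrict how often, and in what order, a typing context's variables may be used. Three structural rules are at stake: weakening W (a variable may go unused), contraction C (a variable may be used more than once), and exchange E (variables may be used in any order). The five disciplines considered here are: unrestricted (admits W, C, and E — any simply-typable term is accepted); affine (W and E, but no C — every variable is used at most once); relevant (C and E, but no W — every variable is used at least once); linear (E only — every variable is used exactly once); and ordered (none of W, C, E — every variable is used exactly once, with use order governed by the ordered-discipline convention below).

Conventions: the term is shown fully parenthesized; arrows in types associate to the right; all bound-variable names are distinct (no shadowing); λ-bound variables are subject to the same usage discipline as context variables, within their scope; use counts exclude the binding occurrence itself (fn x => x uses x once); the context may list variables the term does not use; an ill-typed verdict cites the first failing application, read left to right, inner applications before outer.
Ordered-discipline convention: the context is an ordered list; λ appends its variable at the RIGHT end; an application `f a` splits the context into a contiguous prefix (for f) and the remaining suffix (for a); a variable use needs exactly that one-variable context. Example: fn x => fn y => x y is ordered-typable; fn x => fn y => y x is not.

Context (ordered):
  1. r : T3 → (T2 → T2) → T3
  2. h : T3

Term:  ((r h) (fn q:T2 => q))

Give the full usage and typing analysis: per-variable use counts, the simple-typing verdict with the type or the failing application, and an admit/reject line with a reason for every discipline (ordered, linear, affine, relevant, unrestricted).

variable uses: r: 1; h: 1; q (bound): 1
left-to-right use order: r, h, q
typing: the term checks, with type T3
ordered: ✓ — one use each (r, h, q); ordered split holds
linear: ✓ — each of r, h, q used exactly once
affine: ✓ — r, h, q: no repeats, contraction unneeded
relevant: ✓ — r, h, q: all used, weakening unneeded
unrestricted: ✓ — well-typed at T3; no restrictions here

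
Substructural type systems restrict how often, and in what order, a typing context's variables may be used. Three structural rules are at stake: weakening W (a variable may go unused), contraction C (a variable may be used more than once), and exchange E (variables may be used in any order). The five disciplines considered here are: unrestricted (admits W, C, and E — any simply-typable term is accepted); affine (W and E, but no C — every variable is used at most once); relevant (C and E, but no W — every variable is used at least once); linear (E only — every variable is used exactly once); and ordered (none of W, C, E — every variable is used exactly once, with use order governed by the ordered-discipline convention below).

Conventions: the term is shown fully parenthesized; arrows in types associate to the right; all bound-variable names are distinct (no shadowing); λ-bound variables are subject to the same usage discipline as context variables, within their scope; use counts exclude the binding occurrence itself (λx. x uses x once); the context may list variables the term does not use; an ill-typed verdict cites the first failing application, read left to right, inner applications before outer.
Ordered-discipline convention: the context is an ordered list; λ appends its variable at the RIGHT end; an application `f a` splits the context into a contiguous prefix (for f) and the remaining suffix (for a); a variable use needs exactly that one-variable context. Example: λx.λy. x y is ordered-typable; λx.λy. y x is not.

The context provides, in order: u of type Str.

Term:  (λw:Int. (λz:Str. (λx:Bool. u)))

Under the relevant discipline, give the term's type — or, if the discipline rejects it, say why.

not well-typed under relevant — needs weakening: w, z, x unused
counts: u: 1×; w [bound]: 0×; z [bound]: 0×; x [bound]: 0×
use order (left to right): u
typing: well-typed at Int → Str → Bool → Str
all disciplines: ordered ✗ | linear ✗ | affine ✓ | relevant ✗ | unrestricted ✓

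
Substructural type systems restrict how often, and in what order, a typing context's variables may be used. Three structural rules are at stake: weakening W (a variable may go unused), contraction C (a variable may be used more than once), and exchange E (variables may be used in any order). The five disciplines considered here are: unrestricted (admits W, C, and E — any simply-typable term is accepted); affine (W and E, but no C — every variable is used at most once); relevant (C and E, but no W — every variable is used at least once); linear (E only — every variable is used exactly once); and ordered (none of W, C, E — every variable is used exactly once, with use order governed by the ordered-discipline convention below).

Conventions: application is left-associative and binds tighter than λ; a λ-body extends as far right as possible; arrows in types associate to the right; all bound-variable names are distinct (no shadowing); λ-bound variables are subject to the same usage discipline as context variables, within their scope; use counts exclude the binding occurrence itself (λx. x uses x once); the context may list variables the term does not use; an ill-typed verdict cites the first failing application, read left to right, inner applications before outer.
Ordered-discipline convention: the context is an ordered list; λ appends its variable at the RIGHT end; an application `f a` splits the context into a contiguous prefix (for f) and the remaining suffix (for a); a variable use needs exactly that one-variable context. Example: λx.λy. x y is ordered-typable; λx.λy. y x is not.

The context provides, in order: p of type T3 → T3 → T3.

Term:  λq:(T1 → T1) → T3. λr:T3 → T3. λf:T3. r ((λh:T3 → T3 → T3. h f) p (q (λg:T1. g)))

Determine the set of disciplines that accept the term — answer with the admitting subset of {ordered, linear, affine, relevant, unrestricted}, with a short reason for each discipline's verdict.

admitted by: linear, affine, relevant, unrestricted
variable uses: p: 1×, q (bound): 1×, r (bound): 1×, f (bound): 1×, h (bound): 1×, g (bound): 1×
order of uses: r, h, f, p, q, g
typing: the term checks, with type ((T1 → T1) → T3) → (T3 → T3) → T3 → T3
ordered: ✗, no ordered split (uses run r, h, f, p, q, g)
linear: ✓, single use per variable (p, q, r, f, h, g)
affine: ✓, p, q, r, f, h, g: no repeats, contraction unneeded
relevant: ✓, p, q, r, f, h, g: all used, weakening unneeded
unrestricted: ✓, simply typable at ((T1 → T1) → T3) → (T3 → T3) → T3 → T3; W, C, E all held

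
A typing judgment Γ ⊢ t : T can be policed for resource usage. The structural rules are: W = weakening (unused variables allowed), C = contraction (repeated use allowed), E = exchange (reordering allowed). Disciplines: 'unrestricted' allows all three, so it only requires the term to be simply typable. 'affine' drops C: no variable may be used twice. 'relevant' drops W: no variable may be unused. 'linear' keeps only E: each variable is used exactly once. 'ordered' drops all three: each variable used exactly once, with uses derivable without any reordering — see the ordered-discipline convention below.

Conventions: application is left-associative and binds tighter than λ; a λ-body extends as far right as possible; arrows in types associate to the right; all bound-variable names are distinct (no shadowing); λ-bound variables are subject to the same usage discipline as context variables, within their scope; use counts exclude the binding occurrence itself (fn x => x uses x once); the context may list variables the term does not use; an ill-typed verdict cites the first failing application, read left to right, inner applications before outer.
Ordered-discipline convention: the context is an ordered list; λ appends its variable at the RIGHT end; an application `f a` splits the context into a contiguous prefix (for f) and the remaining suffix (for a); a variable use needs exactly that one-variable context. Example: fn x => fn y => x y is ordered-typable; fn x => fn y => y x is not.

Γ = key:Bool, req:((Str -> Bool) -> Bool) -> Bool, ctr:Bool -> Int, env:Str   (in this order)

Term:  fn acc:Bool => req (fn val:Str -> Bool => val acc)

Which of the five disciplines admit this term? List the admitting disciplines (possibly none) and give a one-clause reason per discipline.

admitting disciplines: none
usage: key: 0; req: 1; ctr: 0; env: 0; acc (bound): 1; val (bound): 1
uses in reading order: req, val, acc
typing: ill-typed: an argument Bool mismatches the expected Str
ordered: ✗ — a type mismatch blocks all five
linear: ✗ — the type mismatch rejects it
affine: ✗ — not simply typable
relevant: ✗ — fails simple typing
unrestricted: ✗ — a type mismatch blocks all five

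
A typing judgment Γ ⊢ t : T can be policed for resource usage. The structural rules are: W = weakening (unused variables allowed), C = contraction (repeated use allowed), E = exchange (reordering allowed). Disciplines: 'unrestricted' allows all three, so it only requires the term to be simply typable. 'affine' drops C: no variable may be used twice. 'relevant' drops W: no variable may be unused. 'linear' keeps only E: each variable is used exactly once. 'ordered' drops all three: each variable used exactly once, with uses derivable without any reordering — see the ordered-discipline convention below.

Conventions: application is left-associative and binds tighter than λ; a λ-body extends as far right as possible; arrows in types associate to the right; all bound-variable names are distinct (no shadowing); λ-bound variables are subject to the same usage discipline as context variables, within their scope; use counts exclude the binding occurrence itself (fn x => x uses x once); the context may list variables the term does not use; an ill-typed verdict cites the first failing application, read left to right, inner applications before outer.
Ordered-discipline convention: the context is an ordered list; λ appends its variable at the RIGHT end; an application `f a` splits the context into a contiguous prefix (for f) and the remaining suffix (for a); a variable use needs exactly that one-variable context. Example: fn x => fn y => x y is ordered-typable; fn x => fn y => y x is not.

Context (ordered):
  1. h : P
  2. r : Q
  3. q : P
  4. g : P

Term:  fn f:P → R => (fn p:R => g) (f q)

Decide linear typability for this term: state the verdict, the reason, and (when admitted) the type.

no — h, r, p left unused
counts: h ×0; r ×0; q ×1; g ×1; f (bound) ×1; p (bound) ×0
use order (left to right): g, f, q
typing: ✓ — (P → R) → P
all disciplines: ordered ✗, linear ✗, affine ✓, relevant ✗, unrestricted ✓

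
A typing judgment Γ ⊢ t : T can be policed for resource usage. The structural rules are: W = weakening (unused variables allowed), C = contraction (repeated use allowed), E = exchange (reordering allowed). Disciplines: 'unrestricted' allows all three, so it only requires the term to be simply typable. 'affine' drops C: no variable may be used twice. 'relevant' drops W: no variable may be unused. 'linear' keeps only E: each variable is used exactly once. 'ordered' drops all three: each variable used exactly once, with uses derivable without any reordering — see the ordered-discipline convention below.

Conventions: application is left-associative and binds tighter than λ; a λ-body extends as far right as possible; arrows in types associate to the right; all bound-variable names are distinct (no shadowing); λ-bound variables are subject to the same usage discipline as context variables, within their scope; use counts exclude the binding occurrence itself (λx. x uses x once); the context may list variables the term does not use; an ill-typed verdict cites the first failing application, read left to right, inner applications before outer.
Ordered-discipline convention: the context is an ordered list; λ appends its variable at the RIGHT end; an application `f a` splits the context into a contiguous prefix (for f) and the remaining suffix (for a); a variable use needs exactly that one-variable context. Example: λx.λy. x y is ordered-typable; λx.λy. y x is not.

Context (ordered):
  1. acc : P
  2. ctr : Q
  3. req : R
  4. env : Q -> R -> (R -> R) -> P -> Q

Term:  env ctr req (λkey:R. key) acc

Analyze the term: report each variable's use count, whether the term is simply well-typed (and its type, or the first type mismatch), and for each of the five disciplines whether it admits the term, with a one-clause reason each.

counts: acc ×1, ctr ×1, req ×1, env ×1, key [bound] ×1
order of uses: env, ctr, req, key, acc
typing: ✓ — Q
ordered: ✗, no contiguous prefix/suffix split fits env, ctr, req, key, acc
linear: ✓, each of acc, ctr, req, env, key used exactly once
affine: ✓, none of acc, ctr, req, env, key used more than once
relevant: ✓, none of acc, ctr, req, env, key goes unused
unrestricted: ✓, typability at Q is all that's needed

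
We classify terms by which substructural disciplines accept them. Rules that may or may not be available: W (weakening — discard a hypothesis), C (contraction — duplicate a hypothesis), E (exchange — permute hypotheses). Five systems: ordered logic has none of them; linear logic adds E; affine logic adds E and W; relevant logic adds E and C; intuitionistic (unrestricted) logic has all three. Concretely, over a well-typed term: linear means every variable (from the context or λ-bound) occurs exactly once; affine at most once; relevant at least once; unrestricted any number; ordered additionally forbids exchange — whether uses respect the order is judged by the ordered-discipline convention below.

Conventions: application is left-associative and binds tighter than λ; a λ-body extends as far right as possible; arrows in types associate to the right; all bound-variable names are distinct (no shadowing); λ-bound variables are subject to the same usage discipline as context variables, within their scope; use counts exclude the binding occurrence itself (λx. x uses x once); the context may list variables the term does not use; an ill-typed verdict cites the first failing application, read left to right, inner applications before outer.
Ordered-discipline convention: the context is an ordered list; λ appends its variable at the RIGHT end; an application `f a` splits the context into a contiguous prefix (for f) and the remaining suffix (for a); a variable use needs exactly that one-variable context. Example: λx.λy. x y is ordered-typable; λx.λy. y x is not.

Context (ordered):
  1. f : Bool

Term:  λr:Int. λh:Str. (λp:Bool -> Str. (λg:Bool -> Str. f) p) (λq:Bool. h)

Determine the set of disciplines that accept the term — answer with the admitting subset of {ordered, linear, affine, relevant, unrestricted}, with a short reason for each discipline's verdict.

accepted by: affine, unrestricted
variable uses: f: 1×, r (bound): 0×, h (bound): 1×, p (bound): 1×, g (bound): 0×, q (bound): 0×
use order (left to right): f, p, h
typing: well-typed at Int -> Str -> Bool
ordered: ✗, unused: r, g, q — weakening required
linear: ✗, unused: r, g, q — weakening required
affine: ✓, none of f, r, h, p, g, q used more than once
relevant: ✗, unused: r, g, q — weakening required
unrestricted: ✓, simply typable at Int -> Str -> Bool; W, C, E all held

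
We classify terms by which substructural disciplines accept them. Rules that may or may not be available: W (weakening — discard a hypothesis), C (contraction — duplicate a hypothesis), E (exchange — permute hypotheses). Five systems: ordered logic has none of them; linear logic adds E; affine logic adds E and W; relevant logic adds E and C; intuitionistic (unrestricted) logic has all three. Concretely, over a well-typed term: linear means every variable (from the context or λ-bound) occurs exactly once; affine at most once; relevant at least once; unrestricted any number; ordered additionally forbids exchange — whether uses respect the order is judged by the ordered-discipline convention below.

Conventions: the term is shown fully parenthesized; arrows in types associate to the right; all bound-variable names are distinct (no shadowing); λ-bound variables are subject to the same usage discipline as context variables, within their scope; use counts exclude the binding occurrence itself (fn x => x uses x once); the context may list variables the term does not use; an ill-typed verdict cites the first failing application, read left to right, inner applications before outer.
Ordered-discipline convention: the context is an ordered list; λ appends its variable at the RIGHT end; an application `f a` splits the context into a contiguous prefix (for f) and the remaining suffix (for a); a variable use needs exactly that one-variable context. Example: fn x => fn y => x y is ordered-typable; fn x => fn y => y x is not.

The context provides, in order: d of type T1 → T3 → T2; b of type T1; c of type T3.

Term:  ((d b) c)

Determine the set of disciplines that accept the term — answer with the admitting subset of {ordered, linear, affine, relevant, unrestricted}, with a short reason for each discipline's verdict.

admitted by: ordered, linear, affine, relevant, unrestricted
variable uses: d=1, b=1, c=1
left-to-right use order: d, b, c
typing: the term checks, with type T2
ordered: ✓ — d, b, c once each; derivable with no W/C/E
linear: ✓ — d, b, c: one use apiece
affine: ✓ — none of d, b, c used more than once
relevant: ✓ — none of d, b, c goes unused
unrestricted: ✓ — simply typable at T2; W, C, E all held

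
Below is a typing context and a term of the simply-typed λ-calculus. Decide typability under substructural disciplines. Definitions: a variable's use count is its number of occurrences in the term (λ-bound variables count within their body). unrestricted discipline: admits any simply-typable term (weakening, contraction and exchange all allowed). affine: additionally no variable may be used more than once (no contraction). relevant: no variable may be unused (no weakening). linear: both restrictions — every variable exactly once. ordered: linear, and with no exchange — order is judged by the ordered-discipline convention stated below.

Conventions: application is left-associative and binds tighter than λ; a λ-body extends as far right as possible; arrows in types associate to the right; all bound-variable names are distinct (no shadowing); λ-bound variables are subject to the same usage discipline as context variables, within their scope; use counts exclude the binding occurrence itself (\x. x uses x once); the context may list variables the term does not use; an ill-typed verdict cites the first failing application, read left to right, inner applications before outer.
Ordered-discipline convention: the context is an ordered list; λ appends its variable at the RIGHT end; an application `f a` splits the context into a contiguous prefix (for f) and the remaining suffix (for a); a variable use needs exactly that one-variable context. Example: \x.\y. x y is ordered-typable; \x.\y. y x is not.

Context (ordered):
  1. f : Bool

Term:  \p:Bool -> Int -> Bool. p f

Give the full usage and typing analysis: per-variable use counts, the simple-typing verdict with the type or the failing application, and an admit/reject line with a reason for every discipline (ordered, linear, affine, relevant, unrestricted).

usage: f ×1, p (bound) ×1
uses in reading order: p, f
typing: well-typed — term : (Bool -> Int -> Bool) -> Int -> Bool
ordered: ✗ — no contiguous prefix/suffix split fits p, f
linear: ✓ — exactly-once usage across f, p
affine: ✓ — f, p: no repeats, contraction unneeded
relevant: ✓ — every one of f, p appears
unrestricted: ✓ — typability at (Bool -> Int -> Bool) -> Int -> Bool is all that's needed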